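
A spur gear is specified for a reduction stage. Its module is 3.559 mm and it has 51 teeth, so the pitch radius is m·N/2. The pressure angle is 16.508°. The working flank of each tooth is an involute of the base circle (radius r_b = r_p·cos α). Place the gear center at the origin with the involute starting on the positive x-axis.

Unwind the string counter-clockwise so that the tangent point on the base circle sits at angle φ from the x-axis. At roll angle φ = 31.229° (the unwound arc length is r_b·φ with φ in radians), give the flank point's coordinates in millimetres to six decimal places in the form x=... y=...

pitch radius r_p = m·N/2 = 3.559·51/2 = 90.754500
base radius r_b = r_p·cos α = 90.754500·cos 16.508° = 87.013606
roll angle φ = 31.229° = 0.54504887 rad
x = r_b·(cos φ + φ·sin φ) = 87.013606·(0.85510195 + 0.54504887·0.51845988) = 98.994329
y = r_b·(sin φ − φ·cos φ) = 87.013606·(0.51845988 − 0.54504887·0.85510195) = 4.558428

x=98.994329 y=4.558428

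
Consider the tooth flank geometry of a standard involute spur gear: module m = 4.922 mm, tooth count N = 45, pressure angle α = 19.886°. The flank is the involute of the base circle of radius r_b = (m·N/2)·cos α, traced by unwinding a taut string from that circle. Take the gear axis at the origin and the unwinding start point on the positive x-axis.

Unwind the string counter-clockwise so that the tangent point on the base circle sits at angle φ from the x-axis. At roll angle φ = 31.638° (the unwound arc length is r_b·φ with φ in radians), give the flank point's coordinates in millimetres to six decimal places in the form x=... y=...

x=118.828421 y=5.668408

pitch radius r_p = m·N/2 = 4.922·45/2 = 110.745000
base radius r_b = r_p·cos α = 110.745000·cos 19.886° = 104.141416
roll angle φ = 31.638° = 0.55218727 rad
x = r_b·(cos φ + φ·sin φ) = 104.141416·(0.85137923 + 0.55218727·0.52455068) = 118.828421
y = r_b·(sin φ − φ·cos φ) = 104.141416·(0.52455068 − 0.55218727·0.85137923) = 5.668408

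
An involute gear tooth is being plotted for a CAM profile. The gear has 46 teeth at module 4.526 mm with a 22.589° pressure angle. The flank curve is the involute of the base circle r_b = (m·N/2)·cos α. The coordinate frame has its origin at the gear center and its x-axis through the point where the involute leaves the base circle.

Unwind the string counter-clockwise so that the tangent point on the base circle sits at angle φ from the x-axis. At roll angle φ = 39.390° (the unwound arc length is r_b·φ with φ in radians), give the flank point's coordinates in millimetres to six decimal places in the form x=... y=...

x=116.210907 y=9.926122

pitch radius r_p = m·N/2 = 4.526·46/2 = 104.098000
base radius r_b = r_p·cos α = 104.098000·cos 22.589° = 96.112016
roll angle φ = 39.390° = 0.68748519 rad
x = r_b·(cos φ + φ·sin φ) = 96.112016·(0.77284434 + 0.68748519·0.63459564) = 116.210907
y = r_b·(sin φ − φ·cos φ) = 96.112016·(0.63459564 − 0.68748519·0.77284434) = 9.926122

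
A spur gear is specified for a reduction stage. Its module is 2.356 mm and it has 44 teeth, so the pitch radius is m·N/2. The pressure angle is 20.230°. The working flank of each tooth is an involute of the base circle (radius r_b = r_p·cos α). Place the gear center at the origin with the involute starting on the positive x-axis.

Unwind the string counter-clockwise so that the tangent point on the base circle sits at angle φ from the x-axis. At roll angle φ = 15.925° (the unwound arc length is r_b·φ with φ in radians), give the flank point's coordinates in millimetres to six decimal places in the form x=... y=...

pitch radius r_p = m·N/2 = 2.356·44/2 = 51.832000
base radius r_b = r_p·cos α = 51.832000·cos 20.230° = 48.634593
roll angle φ = 15.925° = 0.27794368 rad
x = r_b·(cos φ + φ·sin φ) = 48.634593·(0.96162168 + 0.27794368·0.27437883) = 50.477043
y = r_b·(sin φ − φ·cos φ) = 48.634593·(0.27437883 − 0.27794368·0.96162168) = 0.345411

x=50.477043 y=0.345411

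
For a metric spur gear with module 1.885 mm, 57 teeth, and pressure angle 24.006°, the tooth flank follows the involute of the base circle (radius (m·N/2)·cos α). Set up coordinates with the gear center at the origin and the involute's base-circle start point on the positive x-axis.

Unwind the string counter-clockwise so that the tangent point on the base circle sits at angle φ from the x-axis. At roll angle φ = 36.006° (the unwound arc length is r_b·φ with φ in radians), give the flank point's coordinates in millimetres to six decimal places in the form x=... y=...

x=57.830097 y=3.901690

pitch radius r_p = m·N/2 = 1.885·57/2 = 53.722500
base radius r_b = r_p·cos α = 53.722500·cos 24.006° = 49.075657
roll angle φ = 36.006° = 0.62842325 rad
x = r_b·(cos φ + φ·sin φ) = 49.075657·(0.80895544 + 0.62842325·0.58786997) = 57.830097
y = r_b·(sin φ − φ·cos φ) = 49.075657·(0.58786997 − 0.62842325·0.80895544) = 3.901690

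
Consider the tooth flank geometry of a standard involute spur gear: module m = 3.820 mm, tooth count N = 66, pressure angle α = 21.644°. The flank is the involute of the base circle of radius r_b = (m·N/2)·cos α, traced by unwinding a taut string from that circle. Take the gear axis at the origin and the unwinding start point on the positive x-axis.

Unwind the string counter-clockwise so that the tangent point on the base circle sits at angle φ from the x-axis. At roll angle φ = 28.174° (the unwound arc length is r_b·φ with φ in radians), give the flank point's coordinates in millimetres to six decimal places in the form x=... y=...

pitch radius r_p = m·N/2 = 3.820·66/2 = 126.060000
base radius r_b = r_p·cos α = 126.060000·cos 21.644° = 117.171952
roll angle φ = 28.174° = 0.49172906 rad
x = r_b·(cos φ + φ·sin φ) = 117.171952·(0.88151780 + 0.49172906·0.47215079) = 130.493005
y = r_b·(sin φ − φ·cos φ) = 117.171952·(0.47215079 − 0.49172906·0.88151780) = 4.532548

x=130.493005 y=4.532548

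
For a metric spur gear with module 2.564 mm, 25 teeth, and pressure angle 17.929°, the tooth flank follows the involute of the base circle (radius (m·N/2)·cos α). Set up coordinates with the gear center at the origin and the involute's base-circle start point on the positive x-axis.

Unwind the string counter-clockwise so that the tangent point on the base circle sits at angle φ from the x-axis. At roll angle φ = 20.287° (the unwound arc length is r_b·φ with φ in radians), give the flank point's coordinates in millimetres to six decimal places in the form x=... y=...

pitch radius r_p = m·N/2 = 2.564·25/2 = 32.050000
base radius r_b = r_p·cos α = 32.050000·cos 17.929° = 30.493611
roll angle φ = 20.287° = 0.35407495 rad
x = r_b·(cos φ + φ·sin φ) = 30.493611·(0.93796763 + 0.35407495·0.34672284) = 32.345594
y = r_b·(sin φ − φ·cos φ) = 30.493611·(0.34672284 − 0.35407495·0.93796763) = 0.445573

x=32.345594 y=0.445573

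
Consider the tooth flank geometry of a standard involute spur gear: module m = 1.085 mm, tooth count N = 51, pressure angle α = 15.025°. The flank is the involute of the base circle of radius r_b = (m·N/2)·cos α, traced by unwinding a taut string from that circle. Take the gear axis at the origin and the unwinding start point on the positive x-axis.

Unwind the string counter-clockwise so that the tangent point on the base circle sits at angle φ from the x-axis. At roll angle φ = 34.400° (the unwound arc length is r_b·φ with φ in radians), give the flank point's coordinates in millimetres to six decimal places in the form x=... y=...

pitch radius r_p = m·N/2 = 1.085·51/2 = 27.667500
base radius r_b = r_p·cos α = 27.667500·cos 15.025° = 26.721626
roll angle φ = 34.400° = 0.60039326 rad
x = r_b·(cos φ + φ·sin φ) = 26.721626·(0.82511350 + 0.60039326·0.56496700) = 31.112413
y = r_b·(sin φ − φ·cos φ) = 26.721626·(0.56496700 − 0.60039326·0.82511350) = 1.859142

x=31.112413 y=1.859142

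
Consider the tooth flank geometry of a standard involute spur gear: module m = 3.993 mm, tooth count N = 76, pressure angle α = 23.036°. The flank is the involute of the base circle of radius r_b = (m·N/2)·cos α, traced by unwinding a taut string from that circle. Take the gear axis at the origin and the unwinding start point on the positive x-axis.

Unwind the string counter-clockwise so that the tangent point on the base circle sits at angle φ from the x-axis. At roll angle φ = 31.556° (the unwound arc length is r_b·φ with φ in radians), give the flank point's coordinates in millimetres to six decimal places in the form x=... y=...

x=159.233325 y=7.542557

pitch radius r_p = m·N/2 = 3.993·76/2 = 151.734000
base radius r_b = r_p·cos α = 151.734000·cos 23.036° = 139.634605
roll angle φ = 31.556° = 0.55075610 rad
x = r_b·(cos φ + φ·sin φ) = 139.634605·(0.85212908 + 0.55075610·0.52333167) = 159.233325
y = r_b·(sin φ − φ·cos φ) = 139.634605·(0.52333167 − 0.55075610·0.85212908) = 7.542557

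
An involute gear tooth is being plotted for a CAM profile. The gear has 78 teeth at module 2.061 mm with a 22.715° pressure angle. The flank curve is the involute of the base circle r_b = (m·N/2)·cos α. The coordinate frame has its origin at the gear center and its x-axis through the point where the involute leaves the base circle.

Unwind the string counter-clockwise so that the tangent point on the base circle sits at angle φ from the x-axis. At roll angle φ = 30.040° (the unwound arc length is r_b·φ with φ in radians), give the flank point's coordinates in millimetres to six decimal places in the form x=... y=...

pitch radius r_p = m·N/2 = 2.061·78/2 = 80.379000
base radius r_b = r_p·cos α = 80.379000·cos 22.715° = 74.144566
roll angle φ = 30.040° = 0.52429691 rad
x = r_b·(cos φ + φ·sin φ) = 74.144566·(0.86567613 + 0.52429691·0.50060448) = 83.645562
y = r_b·(sin φ − φ·cos φ) = 74.144566·(0.50060448 − 0.52429691·0.86567613) = 3.465010

x=83.645562 y=3.465010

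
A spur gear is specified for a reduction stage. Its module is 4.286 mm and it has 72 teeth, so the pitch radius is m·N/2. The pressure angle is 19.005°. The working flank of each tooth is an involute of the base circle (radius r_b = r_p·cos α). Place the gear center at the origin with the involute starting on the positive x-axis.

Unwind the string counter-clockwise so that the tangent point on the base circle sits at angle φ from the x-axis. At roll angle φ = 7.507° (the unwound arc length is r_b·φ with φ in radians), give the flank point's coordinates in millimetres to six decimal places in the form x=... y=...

x=147.132168 y=0.109188

pitch radius r_p = m·N/2 = 4.286·72/2 = 154.296000
base radius r_b = r_p·cos α = 154.296000·cos 19.005° = 145.885350
roll angle φ = 7.507° = 0.13102187 rad
x = r_b·(cos φ + φ·sin φ) = 145.885350·(0.99142891 + 0.13102187·0.13064732) = 147.132168
y = r_b·(sin φ − φ·cos φ) = 145.885350·(0.13064732 − 0.13102187·0.99142891) = 0.109188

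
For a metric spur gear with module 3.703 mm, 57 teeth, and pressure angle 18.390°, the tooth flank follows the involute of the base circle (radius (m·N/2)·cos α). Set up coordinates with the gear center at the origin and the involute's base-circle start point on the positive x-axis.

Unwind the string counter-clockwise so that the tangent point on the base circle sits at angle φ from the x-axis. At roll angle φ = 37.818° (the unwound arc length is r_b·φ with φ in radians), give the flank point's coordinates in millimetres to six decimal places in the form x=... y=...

x=119.641793 y=9.187552

pitch radius r_p = m·N/2 = 3.703·57/2 = 105.535500
base radius r_b = r_p·cos α = 105.535500·cos 18.390° = 100.145917
roll angle φ = 37.818° = 0.66004862 rad
x = r_b·(cos φ + φ·sin φ) = 100.145917·(0.78996242 + 0.66004862·0.61315526) = 119.641793
y = r_b·(sin φ − φ·cos φ) = 100.145917·(0.61315526 − 0.66004862·0.78996242) = 9.187552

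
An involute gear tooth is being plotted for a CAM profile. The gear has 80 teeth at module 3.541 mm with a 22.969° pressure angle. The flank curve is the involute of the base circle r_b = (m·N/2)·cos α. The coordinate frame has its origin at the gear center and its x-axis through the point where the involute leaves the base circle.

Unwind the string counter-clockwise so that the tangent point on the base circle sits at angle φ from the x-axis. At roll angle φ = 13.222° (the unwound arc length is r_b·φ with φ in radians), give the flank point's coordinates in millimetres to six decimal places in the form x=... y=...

x=133.836547 y=0.531373

pitch radius r_p = m·N/2 = 3.541·80/2 = 141.640000
base radius r_b = r_p·cos α = 141.640000·cos 22.969° = 130.410232
roll angle φ = 13.222° = 0.23076743 rad
x = r_b·(cos φ + φ·sin φ) = 130.410232·(0.97349115 + 0.23076743·0.22872468) = 133.836547
y = r_b·(sin φ − φ·cos φ) = 130.410232·(0.22872468 − 0.23076743·0.97349115) = 0.531373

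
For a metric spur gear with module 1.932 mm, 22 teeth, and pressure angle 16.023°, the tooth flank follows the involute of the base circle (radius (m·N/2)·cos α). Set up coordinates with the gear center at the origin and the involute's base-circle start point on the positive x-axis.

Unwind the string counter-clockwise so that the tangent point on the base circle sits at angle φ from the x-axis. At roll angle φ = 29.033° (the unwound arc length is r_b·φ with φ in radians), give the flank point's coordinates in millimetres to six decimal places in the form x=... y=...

x=22.882836 y=0.863347

pitch radius r_p = m·N/2 = 1.932·22/2 = 21.252000
base radius r_b = r_p·cos α = 21.252000·cos 16.023° = 20.426380
roll angle φ = 29.033° = 0.50672144 rad
x = r_b·(cos φ + φ·sin φ) = 20.426380·(0.87434033 + 0.50672144·0.48531328) = 22.882836
y = r_b·(sin φ − φ·cos φ) = 20.426380·(0.48531328 − 0.50672144·0.87434033) = 0.863347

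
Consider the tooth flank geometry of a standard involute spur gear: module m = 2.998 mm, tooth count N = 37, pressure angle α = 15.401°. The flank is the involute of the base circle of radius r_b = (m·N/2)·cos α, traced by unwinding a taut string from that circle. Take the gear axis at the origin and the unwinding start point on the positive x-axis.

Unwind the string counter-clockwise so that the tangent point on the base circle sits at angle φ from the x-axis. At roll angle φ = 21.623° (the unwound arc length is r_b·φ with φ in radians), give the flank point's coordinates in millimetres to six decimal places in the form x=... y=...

pitch radius r_p = m·N/2 = 2.998·37/2 = 55.463000
base radius r_b = r_p·cos α = 55.463000·cos 15.401° = 53.471366
roll angle φ = 21.623° = 0.37739254 rad
x = r_b·(cos φ + φ·sin φ) = 53.471366·(0.92962864 + 0.37739254·0.36849776) = 57.144686
y = r_b·(sin φ − φ·cos φ) = 53.471366·(0.36849776 − 0.37739254·0.92962864) = 0.944456

x=57.144686 y=0.944456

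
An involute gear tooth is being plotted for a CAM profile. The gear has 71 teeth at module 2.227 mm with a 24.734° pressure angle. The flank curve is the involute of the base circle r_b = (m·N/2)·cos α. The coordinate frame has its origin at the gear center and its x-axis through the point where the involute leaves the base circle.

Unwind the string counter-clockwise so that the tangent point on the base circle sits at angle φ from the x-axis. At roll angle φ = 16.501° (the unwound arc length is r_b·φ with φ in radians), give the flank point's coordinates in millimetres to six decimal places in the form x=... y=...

x=74.722072 y=0.567014

pitch radius r_p = m·N/2 = 2.227·71/2 = 79.058500
base radius r_b = r_p·cos α = 79.058500·cos 24.734° = 71.805677
roll angle φ = 16.501° = 0.28799678 rad
x = r_b·(cos φ + φ·sin φ) = 71.805677·(0.95881478 + 0.28799678·0.28403208) = 74.722072
y = r_b·(sin φ − φ·cos φ) = 71.805677·(0.28403208 − 0.28799678·0.95881478) = 0.567014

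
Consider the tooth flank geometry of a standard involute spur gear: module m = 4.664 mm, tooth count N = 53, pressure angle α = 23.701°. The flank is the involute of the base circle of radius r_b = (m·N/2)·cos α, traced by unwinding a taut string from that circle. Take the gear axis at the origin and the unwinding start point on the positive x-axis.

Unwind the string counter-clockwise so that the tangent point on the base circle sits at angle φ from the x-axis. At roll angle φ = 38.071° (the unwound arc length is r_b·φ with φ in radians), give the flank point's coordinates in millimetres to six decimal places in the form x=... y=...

pitch radius r_p = m·N/2 = 4.664·53/2 = 123.596000
base radius r_b = r_p·cos α = 123.596000·cos 23.701° = 113.171367
roll angle φ = 38.071° = 0.66446430 rad
x = r_b·(cos φ + φ·sin φ) = 113.171367·(0.78724723 + 0.66446430·0.61663749) = 135.463957
y = r_b·(sin φ − φ·cos φ) = 113.171367·(0.61663749 − 0.66446430·0.78724723) = 10.586028

x=135.463957 y=10.586028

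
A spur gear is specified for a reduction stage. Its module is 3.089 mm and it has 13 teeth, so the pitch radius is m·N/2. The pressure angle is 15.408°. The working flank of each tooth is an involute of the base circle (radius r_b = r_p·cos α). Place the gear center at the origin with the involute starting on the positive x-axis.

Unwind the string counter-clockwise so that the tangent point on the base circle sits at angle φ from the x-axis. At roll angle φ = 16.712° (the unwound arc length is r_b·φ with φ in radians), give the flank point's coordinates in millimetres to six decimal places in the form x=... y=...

pitch radius r_p = m·N/2 = 3.089·13/2 = 20.078500
base radius r_b = r_p·cos α = 20.078500·cos 15.408° = 19.356845
roll angle φ = 16.712° = 0.29167942 rad
x = r_b·(cos φ + φ·sin φ) = 19.356845·(0.95776229 + 0.29167942·0.28756112) = 20.162824
y = r_b·(sin φ − φ·cos φ) = 19.356845·(0.28756112 − 0.29167942·0.95776229) = 0.158756

x=20.162824 y=0.158756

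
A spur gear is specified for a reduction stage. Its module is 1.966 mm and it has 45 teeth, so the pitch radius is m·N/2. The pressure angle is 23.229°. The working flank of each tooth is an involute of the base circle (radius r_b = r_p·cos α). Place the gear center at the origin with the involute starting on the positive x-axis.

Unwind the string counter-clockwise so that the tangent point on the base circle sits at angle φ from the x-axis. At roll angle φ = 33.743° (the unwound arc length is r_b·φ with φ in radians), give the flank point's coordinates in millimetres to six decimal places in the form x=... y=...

x=47.098828 y=2.672852

pitch radius r_p = m·N/2 = 1.966·45/2 = 44.235000
base radius r_b = r_p·cos α = 44.235000·cos 23.229° = 40.649126
roll angle φ = 33.743° = 0.58892645 rad
x = r_b·(cos φ + φ·sin φ) = 40.649126·(0.83153748 + 0.58892645·0.55546865) = 47.098828
y = r_b·(sin φ − φ·cos φ) = 40.649126·(0.55546865 − 0.58892645·0.83153748) = 2.672852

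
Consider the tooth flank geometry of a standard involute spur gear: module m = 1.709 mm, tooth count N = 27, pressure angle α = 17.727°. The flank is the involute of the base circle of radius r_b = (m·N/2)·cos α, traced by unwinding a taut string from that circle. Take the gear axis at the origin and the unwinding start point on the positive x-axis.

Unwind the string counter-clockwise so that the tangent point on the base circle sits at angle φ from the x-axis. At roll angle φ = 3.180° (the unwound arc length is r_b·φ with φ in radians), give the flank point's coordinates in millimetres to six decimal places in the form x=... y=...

pitch radius r_p = m·N/2 = 1.709·27/2 = 23.071500
base radius r_b = r_p·cos α = 23.071500·cos 17.727° = 21.976021
roll angle φ = 3.180° = 0.05550147 rad
x = r_b·(cos φ + φ·sin φ) = 21.976021·(0.99846019 + 0.05550147·0.05547298) = 22.009843
y = r_b·(sin φ − φ·cos φ) = 21.976021·(0.05547298 − 0.05550147·0.99846019) = 0.001252

x=22.009843 y=0.001252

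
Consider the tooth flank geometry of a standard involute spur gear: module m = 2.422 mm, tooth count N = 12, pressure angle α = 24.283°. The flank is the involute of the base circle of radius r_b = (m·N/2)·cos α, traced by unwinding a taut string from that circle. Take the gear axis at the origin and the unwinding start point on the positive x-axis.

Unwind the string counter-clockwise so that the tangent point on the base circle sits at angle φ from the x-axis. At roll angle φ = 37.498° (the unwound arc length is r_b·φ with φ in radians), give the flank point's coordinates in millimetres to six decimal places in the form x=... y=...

x=15.786508 y=1.185529

pitch radius r_p = m·N/2 = 2.422·12/2 = 14.532000
base radius r_b = r_p·cos α = 14.532000·cos 24.283° = 13.246286
roll angle φ = 37.498° = 0.65446356 rad
x = r_b·(cos φ + φ·sin φ) = 13.246286·(0.79337459 + 0.65446356·0.60873374) = 15.786508
y = r_b·(sin φ − φ·cos φ) = 13.246286·(0.60873374 − 0.65446356·0.79337459) = 1.185529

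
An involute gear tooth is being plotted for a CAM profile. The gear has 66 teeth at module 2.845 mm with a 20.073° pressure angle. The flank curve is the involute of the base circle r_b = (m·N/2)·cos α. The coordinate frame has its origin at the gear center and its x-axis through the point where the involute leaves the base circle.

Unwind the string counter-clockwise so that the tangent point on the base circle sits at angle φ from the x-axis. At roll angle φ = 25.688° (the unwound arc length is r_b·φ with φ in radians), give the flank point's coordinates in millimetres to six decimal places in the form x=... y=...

x=96.604327 y=2.596134

pitch radius r_p = m·N/2 = 2.845·66/2 = 93.885000
base radius r_b = r_p·cos α = 93.885000·cos 20.073° = 88.182058
roll angle φ = 25.688° = 0.44834018 rad
x = r_b·(cos φ + φ·sin φ) = 88.182058·(0.90116783 + 0.44834018·0.43347035) = 96.604327
y = r_b·(sin φ − φ·cos φ) = 88.182058·(0.43347035 − 0.44834018·0.90116783) = 2.596134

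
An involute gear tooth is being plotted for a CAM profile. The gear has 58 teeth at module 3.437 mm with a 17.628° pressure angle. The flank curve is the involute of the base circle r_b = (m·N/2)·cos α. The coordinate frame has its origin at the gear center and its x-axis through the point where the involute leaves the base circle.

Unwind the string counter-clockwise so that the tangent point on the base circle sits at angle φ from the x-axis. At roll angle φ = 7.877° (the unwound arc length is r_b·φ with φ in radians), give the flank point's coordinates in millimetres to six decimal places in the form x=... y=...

pitch radius r_p = m·N/2 = 3.437·58/2 = 99.673000
base radius r_b = r_p·cos α = 99.673000·cos 17.628° = 94.992634
roll angle φ = 7.877° = 0.13747959 rad
x = r_b·(cos φ + φ·sin φ) = 94.992634·(0.99056456 + 0.13747959·0.13704692) = 95.886107
y = r_b·(sin φ − φ·cos φ) = 94.992634·(0.13704692 − 0.13747959·0.99056456) = 0.082123

x=95.886107 y=0.082123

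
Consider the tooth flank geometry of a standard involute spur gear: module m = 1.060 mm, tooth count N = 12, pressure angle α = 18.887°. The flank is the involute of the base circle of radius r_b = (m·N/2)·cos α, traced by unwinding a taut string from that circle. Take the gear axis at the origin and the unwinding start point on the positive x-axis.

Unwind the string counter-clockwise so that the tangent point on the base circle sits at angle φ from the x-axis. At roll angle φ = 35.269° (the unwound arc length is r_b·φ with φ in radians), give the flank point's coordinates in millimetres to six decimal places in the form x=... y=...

x=7.051897 y=0.450366

pitch radius r_p = m·N/2 = 1.060·12/2 = 6.360000
base radius r_b = r_p·cos α = 6.360000·cos 18.887° = 6.017570
roll angle φ = 35.269° = 0.61556017 rad
x = r_b·(cos φ + φ·sin φ) = 6.017570·(0.81645012 + 0.61556017·0.57741597) = 7.051897
y = r_b·(sin φ − φ·cos φ) = 6.017570·(0.57741597 − 0.61556017·0.81645012) = 0.450366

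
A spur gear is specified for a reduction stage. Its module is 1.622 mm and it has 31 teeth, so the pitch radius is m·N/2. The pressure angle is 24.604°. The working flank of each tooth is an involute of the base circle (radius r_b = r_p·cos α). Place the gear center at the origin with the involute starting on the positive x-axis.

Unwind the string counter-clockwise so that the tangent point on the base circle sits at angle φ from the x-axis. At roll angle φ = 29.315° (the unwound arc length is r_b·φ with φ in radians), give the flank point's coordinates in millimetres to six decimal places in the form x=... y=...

x=25.657317 y=0.994063

pitch radius r_p = m·N/2 = 1.622·31/2 = 25.141000
base radius r_b = r_p·cos α = 25.141000·cos 24.604° = 22.858374
roll angle φ = 29.315° = 0.51164327 rad
x = r_b·(cos φ + φ·sin φ) = 22.858374·(0.87194112 + 0.51164327·0.48961074) = 25.657317
y = r_b·(sin φ − φ·cos φ) = 22.858374·(0.48961074 − 0.51164327·0.87194112) = 0.994063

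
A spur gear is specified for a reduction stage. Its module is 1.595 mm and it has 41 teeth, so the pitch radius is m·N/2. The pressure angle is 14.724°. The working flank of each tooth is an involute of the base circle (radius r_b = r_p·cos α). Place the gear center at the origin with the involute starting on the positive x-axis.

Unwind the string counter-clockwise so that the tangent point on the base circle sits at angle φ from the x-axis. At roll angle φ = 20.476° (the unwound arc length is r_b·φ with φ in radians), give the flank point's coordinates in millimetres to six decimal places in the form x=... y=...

x=33.579165 y=0.475010

pitch radius r_p = m·N/2 = 1.595·41/2 = 32.697500
base radius r_b = r_p·cos α = 32.697500·cos 14.724° = 31.623759
roll angle φ = 20.476° = 0.35737362 rad
x = r_b·(cos φ + φ·sin φ) = 31.623759·(0.93681880 + 0.35737362·0.34981500) = 33.579165
y = r_b·(sin φ − φ·cos φ) = 31.623759·(0.34981500 − 0.35737362·0.93681880) = 0.475010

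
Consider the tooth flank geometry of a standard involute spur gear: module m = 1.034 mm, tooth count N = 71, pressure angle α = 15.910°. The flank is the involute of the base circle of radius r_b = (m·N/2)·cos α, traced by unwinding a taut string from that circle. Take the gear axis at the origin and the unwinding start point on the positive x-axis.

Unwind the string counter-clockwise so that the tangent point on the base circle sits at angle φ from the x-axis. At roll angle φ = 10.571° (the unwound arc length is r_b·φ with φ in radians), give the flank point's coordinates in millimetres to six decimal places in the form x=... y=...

pitch radius r_p = m·N/2 = 1.034·71/2 = 36.707000
base radius r_b = r_p·cos α = 36.707000·cos 15.910° = 35.300883
roll angle φ = 10.571° = 0.18449876 rad
x = r_b·(cos φ + φ·sin φ) = 35.300883·(0.98302833 + 0.18449876·0.18345382) = 35.896597
y = r_b·(sin φ − φ·cos φ) = 35.300883·(0.18345382 − 0.18449876·0.98302833) = 0.073649

x=35.896597 y=0.073649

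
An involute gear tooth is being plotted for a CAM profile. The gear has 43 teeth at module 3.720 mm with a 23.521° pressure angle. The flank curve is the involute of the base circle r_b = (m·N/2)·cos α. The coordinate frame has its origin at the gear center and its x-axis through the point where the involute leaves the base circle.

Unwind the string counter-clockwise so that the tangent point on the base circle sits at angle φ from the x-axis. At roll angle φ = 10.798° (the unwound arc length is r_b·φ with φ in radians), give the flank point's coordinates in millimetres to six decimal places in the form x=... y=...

pitch radius r_p = m·N/2 = 3.720·43/2 = 79.980000
base radius r_b = r_p·cos α = 79.980000·cos 23.521° = 73.334771
roll angle φ = 10.798° = 0.18846065 rad
x = r_b·(cos φ + φ·sin φ) = 73.334771·(0.98229379 + 0.18846065·0.18734703) = 74.625561
y = r_b·(sin φ − φ·cos φ) = 73.334771·(0.18734703 − 0.18846065·0.98229379) = 0.163045

x=74.625561 y=0.163045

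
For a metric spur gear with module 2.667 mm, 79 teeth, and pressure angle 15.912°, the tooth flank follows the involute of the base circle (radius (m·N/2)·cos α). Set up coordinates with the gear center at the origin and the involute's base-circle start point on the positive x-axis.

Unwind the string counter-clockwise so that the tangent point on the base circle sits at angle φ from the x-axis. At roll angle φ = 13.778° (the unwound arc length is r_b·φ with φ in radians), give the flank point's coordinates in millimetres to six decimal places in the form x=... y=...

x=104.197027 y=0.466883

pitch radius r_p = m·N/2 = 2.667·79/2 = 105.346500
base radius r_b = r_p·cos α = 105.346500·cos 15.912° = 101.310034
roll angle φ = 13.778° = 0.24047146 rad
x = r_b·(cos φ + φ·sin φ) = 101.310034·(0.97122580 + 0.24047146·0.23816055) = 104.197027
y = r_b·(sin φ − φ·cos φ) = 101.310034·(0.23816055 − 0.24047146·0.97122580) = 0.466883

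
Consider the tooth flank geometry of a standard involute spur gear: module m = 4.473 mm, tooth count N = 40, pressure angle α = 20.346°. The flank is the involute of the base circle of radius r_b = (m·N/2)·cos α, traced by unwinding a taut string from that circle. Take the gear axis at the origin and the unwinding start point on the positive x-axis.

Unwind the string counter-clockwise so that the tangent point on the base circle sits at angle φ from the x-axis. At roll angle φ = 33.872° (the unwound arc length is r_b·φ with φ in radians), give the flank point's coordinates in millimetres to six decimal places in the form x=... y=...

x=97.280010 y=5.577374

pitch radius r_p = m·N/2 = 4.473·40/2 = 89.460000
base radius r_b = r_p·cos α = 89.460000·cos 20.346° = 83.878599
roll angle φ = 33.872° = 0.59117792 rad
x = r_b·(cos φ + φ·sin φ) = 83.878599·(0.83028475 + 0.59117792·0.55733942) = 97.280010
y = r_b·(sin φ − φ·cos φ) = 83.878599·(0.55733942 − 0.59117792·0.83028475) = 5.577374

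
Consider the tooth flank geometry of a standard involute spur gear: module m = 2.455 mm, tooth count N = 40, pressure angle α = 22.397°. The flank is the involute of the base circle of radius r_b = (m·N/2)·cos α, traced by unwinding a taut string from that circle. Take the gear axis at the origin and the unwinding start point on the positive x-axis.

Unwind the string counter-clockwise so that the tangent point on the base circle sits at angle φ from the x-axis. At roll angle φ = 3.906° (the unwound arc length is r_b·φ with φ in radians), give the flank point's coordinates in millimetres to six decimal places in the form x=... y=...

pitch radius r_p = m·N/2 = 2.455·40/2 = 49.100000
base radius r_b = r_p·cos α = 49.100000·cos 22.397° = 45.396190
roll angle φ = 3.906° = 0.06817256 rad
x = r_b·(cos φ + φ·sin φ) = 45.396190·(0.99767715 + 0.06817256·0.06811977) = 45.501557
y = r_b·(sin φ − φ·cos φ) = 45.396190·(0.06811977 − 0.06817256·0.99767715) = 0.004792

x=45.501557 y=0.004792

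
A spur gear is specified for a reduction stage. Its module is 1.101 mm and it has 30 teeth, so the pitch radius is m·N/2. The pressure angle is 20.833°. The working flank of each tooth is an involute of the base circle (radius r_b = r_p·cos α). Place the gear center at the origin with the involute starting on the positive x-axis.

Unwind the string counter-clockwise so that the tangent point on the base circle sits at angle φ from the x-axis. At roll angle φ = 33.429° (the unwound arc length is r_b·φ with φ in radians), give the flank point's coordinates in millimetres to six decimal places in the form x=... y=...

pitch radius r_p = m·N/2 = 1.101·30/2 = 16.515000
base radius r_b = r_p·cos α = 16.515000·cos 20.833° = 15.435266
roll angle φ = 33.429° = 0.58344612 rad
x = r_b·(cos φ + φ·sin φ) = 15.435266·(0.83456913 + 0.58344612·0.55090322) = 17.843036
y = r_b·(sin φ − φ·cos φ) = 15.435266·(0.55090322 − 0.58344612·0.83456913) = 0.987504

x=17.843036 y=0.987504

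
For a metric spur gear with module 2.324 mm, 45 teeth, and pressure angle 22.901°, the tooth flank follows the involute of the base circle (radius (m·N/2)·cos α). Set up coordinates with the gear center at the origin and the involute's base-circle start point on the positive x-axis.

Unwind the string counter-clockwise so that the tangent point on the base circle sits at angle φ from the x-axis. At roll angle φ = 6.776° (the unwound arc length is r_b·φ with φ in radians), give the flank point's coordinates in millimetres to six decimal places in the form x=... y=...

x=48.504101 y=0.026521

pitch radius r_p = m·N/2 = 2.324·45/2 = 52.290000
base radius r_b = r_p·cos α = 52.290000·cos 22.901° = 48.168430
roll angle φ = 6.776° = 0.11826351 rad
x = r_b·(cos φ + φ·sin φ) = 48.168430·(0.99301502 + 0.11826351·0.11798803) = 48.504101
y = r_b·(sin φ − φ·cos φ) = 48.168430·(0.11798803 − 0.11826351·0.99301502) = 0.026521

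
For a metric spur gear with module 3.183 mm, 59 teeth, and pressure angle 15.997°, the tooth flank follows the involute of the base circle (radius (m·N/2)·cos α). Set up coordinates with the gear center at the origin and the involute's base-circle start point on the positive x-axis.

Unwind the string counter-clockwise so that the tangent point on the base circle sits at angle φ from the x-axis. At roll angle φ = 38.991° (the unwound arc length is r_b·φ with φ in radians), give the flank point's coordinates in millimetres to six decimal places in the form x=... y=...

x=108.804779 y=9.050306

pitch radius r_p = m·N/2 = 3.183·59/2 = 93.898500
base radius r_b = r_p·cos α = 93.898500·cos 15.997° = 90.262386
roll angle φ = 38.991° = 0.68052133 rad
x = r_b·(cos φ + φ·sin φ) = 90.262386·(0.77724481 + 0.68052133·0.62919831) = 108.804779
y = r_b·(sin φ − φ·cos φ) = 90.262386·(0.62919831 − 0.68052133·0.77724481) = 9.050306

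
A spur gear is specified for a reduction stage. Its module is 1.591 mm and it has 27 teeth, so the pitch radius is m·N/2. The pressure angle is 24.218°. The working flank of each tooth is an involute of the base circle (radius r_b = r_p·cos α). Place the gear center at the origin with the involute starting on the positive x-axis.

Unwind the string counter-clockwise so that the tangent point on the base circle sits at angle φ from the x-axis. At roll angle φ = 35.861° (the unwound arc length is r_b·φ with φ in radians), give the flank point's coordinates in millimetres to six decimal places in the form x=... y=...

x=23.057305 y=1.539087

pitch radius r_p = m·N/2 = 1.591·27/2 = 21.478500
base radius r_b = r_p·cos α = 21.478500·cos 24.218° = 19.588205
roll angle φ = 35.861° = 0.62589252 rad
x = r_b·(cos φ + φ·sin φ) = 19.588205·(0.81044058 + 0.62589252·0.58582084) = 23.057305
y = r_b·(sin φ − φ·cos φ) = 19.588205·(0.58582084 − 0.62589252·0.81044058) = 1.539087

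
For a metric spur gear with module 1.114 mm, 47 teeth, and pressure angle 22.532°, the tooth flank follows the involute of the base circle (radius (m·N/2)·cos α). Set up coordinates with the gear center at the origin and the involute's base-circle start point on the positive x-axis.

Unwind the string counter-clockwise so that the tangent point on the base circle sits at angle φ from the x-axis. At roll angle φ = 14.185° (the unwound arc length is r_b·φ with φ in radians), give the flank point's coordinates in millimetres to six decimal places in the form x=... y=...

x=24.910383 y=0.121563

pitch radius r_p = m·N/2 = 1.114·47/2 = 26.179000
base radius r_b = r_p·cos α = 26.179000·cos 22.532° = 24.180643
roll angle φ = 14.185° = 0.24757495 rad
x = r_b·(cos φ + φ·sin φ) = 24.180643·(0.96950954 + 0.24757495·0.24505358) = 24.910383
y = r_b·(sin φ − φ·cos φ) = 24.180643·(0.24505358 − 0.24757495·0.96950954) = 0.121563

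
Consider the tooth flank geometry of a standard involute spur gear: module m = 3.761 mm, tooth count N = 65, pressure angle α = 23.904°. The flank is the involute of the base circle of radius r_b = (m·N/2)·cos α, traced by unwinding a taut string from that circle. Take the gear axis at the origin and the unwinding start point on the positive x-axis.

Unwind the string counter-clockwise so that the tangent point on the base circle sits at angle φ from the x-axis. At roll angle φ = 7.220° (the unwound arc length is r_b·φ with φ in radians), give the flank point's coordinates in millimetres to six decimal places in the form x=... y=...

x=112.631806 y=0.074417

pitch radius r_p = m·N/2 = 3.761·65/2 = 122.232500
base radius r_b = r_p·cos α = 122.232500·cos 23.904° = 111.748089
roll angle φ = 7.220° = 0.12601277 rad
x = r_b·(cos φ + φ·sin φ) = 111.748089·(0.99207089 + 0.12601277·0.12567954) = 112.631806
y = r_b·(sin φ − φ·cos φ) = 111.748089·(0.12567954 − 0.12601277·0.99207089) = 0.074417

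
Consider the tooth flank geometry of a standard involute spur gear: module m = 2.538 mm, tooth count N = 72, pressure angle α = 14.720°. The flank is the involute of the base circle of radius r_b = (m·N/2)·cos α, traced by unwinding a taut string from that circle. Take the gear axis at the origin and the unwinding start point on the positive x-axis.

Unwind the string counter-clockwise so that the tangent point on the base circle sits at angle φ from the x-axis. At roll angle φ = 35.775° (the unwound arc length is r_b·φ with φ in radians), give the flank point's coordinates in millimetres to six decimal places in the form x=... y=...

x=103.952303 y=6.894834

pitch radius r_p = m·N/2 = 2.538·72/2 = 91.368000
base radius r_b = r_p·cos α = 91.368000·cos 14.720° = 88.369221
roll angle φ = 35.775° = 0.62439154 rad
x = r_b·(cos φ + φ·sin φ) = 88.369221·(0.81131898 + 0.62439154·0.58460373) = 103.952303
y = r_b·(sin φ − φ·cos φ) = 88.369221·(0.58460373 − 0.62439154·0.81131898) = 6.894834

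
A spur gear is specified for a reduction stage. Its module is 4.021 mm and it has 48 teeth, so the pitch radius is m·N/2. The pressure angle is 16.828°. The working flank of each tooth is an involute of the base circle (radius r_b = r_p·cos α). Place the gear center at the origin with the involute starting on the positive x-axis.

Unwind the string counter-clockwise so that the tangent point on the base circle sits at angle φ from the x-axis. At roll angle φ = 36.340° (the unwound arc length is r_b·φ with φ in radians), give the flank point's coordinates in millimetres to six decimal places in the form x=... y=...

pitch radius r_p = m·N/2 = 4.021·48/2 = 96.504000
base radius r_b = r_p·cos α = 96.504000·cos 16.828° = 92.371519
roll angle φ = 36.340° = 0.63425265 rad
x = r_b·(cos φ + φ·sin φ) = 92.371519·(0.80551478 + 0.63425265·0.59257568) = 109.123784
y = r_b·(sin φ − φ·cos φ) = 92.371519·(0.59257568 − 0.63425265·0.80551478) = 7.544517

x=109.123784 y=7.544517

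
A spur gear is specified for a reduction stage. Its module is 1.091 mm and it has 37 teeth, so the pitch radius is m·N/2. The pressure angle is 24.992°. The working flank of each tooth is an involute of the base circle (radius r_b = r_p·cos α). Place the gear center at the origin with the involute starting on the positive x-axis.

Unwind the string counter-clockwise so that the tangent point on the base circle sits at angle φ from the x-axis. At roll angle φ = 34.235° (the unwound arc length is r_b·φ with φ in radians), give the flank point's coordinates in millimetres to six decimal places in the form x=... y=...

x=21.273531 y=1.254981

pitch radius r_p = m·N/2 = 1.091·37/2 = 20.183500
base radius r_b = r_p·cos α = 20.183500·cos 24.992° = 18.293654
roll angle φ = 34.235° = 0.59751347 rad
x = r_b·(cos φ + φ·sin φ) = 18.293654·(0.82673706 + 0.59751347·0.56258851) = 21.273531
y = r_b·(sin φ − φ·cos φ) = 18.293654·(0.56258851 − 0.59751347·0.82673706) = 1.254981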